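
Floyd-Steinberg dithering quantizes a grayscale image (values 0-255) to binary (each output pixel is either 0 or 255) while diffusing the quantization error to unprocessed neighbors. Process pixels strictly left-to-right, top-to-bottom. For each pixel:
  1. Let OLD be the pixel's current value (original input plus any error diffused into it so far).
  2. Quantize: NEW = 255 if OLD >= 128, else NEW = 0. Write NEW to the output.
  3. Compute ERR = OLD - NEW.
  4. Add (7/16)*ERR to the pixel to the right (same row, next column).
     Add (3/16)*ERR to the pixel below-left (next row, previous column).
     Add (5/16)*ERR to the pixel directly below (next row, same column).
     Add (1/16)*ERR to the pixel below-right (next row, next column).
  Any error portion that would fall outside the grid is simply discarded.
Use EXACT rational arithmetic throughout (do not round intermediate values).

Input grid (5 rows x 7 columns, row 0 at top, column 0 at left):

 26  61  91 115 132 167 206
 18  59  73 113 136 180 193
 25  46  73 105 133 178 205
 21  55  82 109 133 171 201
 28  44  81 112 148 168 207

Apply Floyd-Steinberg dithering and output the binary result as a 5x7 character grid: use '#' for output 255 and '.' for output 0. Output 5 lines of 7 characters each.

Answer: ...#.##
..#.#.#
...#.##
.#..###
...#.#.

Derivation:
(0,0): OLD=26 → NEW=0, ERR=26
(0,1): OLD=579/8 → NEW=0, ERR=579/8
(0,2): OLD=15701/128 → NEW=0, ERR=15701/128
(0,3): OLD=345427/2048 → NEW=255, ERR=-176813/2048
(0,4): OLD=3087685/32768 → NEW=0, ERR=3087685/32768
(0,5): OLD=109169891/524288 → NEW=255, ERR=-24523549/524288
(0,6): OLD=1556388405/8388608 → NEW=255, ERR=-582706635/8388608
(1,0): OLD=5081/128 → NEW=0, ERR=5081/128
(1,1): OLD=126575/1024 → NEW=0, ERR=126575/1024
(1,2): OLD=5037979/32768 → NEW=255, ERR=-3317861/32768
(1,3): OLD=8789247/131072 → NEW=0, ERR=8789247/131072
(1,4): OLD=1515129629/8388608 → NEW=255, ERR=-623965411/8388608
(1,5): OLD=8435938349/67108864 → NEW=0, ERR=8435938349/67108864
(1,6): OLD=239836460803/1073741824 → NEW=255, ERR=-33967704317/1073741824
(2,0): OLD=992565/16384 → NEW=0, ERR=992565/16384
(2,1): OLD=49612311/524288 → NEW=0, ERR=49612311/524288
(2,2): OLD=864503045/8388608 → NEW=0, ERR=864503045/8388608
(2,3): OLD=10117836573/67108864 → NEW=255, ERR=-6994923747/67108864
(2,4): OLD=49346244717/536870912 → NEW=0, ERR=49346244717/536870912
(2,5): OLD=4241968523151/17179869184 → NEW=255, ERR=-138898118769/17179869184
(2,6): OLD=54819867964121/274877906944 → NEW=255, ERR=-15273998306599/274877906944
(3,0): OLD=483808101/8388608 → NEW=0, ERR=483808101/8388608
(3,1): OLD=8919659521/67108864 → NEW=255, ERR=-8193100799/67108864
(3,2): OLD=25320425171/536870912 → NEW=0, ERR=25320425171/536870912
(3,3): OLD=259278956469/2147483648 → NEW=0, ERR=259278956469/2147483648
(3,4): OLD=56766387504997/274877906944 → NEW=255, ERR=-13327478765723/274877906944
(3,5): OLD=313552517456255/2199023255552 → NEW=255, ERR=-247198412709505/2199023255552
(3,6): OLD=4712931009422305/35184372088832 → NEW=255, ERR=-4259083873229855/35184372088832
(4,0): OLD=24837792715/1073741824 → NEW=0, ERR=24837792715/1073741824
(4,1): OLD=488180717135/17179869184 → NEW=0, ERR=488180717135/17179869184
(4,2): OLD=33858904660481/274877906944 → NEW=0, ERR=33858904660481/274877906944
(4,3): OLD=434256847698779/2199023255552 → NEW=255, ERR=-126494082466981/2199023255552
(4,4): OLD=1656317877272545/17592186044416 → NEW=0, ERR=1656317877272545/17592186044416
(4,5): OLD=83505000538133537/562949953421312 → NEW=255, ERR=-60047237584301023/562949953421312
(4,6): OLD=1040150079129256503/9007199254740992 → NEW=0, ERR=1040150079129256503/9007199254740992
Row 0: ...#.##
Row 1: ..#.#.#
Row 2: ...#.##
Row 3: .#..###
Row 4: ...#.#.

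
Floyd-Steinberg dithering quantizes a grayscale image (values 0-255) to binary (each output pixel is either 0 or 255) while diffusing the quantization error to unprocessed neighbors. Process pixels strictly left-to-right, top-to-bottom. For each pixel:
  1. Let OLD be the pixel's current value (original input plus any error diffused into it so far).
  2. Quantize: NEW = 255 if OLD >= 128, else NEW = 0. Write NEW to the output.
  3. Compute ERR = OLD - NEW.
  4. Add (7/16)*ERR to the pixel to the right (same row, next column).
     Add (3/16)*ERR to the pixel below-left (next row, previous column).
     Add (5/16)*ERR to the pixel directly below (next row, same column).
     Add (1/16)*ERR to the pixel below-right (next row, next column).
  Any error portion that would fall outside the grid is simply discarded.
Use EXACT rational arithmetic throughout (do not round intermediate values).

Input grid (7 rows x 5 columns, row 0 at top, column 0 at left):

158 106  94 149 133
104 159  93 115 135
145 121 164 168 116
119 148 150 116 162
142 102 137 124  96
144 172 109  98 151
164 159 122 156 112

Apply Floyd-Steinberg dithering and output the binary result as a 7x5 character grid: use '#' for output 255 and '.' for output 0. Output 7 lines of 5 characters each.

(0,0): OLD=158 → NEW=255, ERR=-97
(0,1): OLD=1017/16 → NEW=0, ERR=1017/16
(0,2): OLD=31183/256 → NEW=0, ERR=31183/256
(0,3): OLD=828585/4096 → NEW=255, ERR=-215895/4096
(0,4): OLD=7205023/65536 → NEW=0, ERR=7205023/65536
(1,0): OLD=21915/256 → NEW=0, ERR=21915/256
(1,1): OLD=477373/2048 → NEW=255, ERR=-44867/2048
(1,2): OLD=7574017/65536 → NEW=0, ERR=7574017/65536
(1,3): OLD=46482669/262144 → NEW=255, ERR=-20364051/262144
(1,4): OLD=553965863/4194304 → NEW=255, ERR=-515581657/4194304
(2,0): OLD=5493359/32768 → NEW=255, ERR=-2862481/32768
(2,1): OLD=107956533/1048576 → NEW=0, ERR=107956533/1048576
(2,2): OLD=3845739999/16777216 → NEW=255, ERR=-432450081/16777216
(2,3): OLD=31305478189/268435456 → NEW=0, ERR=31305478189/268435456
(2,4): OLD=531515635195/4294967296 → NEW=0, ERR=531515635195/4294967296
(3,0): OLD=1862361343/16777216 → NEW=0, ERR=1862361343/16777216
(3,1): OLD=29319279507/134217728 → NEW=255, ERR=-4906241133/134217728
(3,2): OLD=662515019073/4294967296 → NEW=255, ERR=-432701641407/4294967296
(3,3): OLD=1116353218937/8589934592 → NEW=255, ERR=-1074080102023/8589934592
(3,4): OLD=21063481402301/137438953472 → NEW=255, ERR=-13983451733059/137438953472
(4,0): OLD=364718408337/2147483648 → NEW=255, ERR=-182889921903/2147483648
(4,1): OLD=2842588718737/68719476736 → NEW=0, ERR=2842588718737/68719476736
(4,2): OLD=107625164815263/1099511627776 → NEW=0, ERR=107625164815263/1099511627776
(4,3): OLD=1801021496126097/17592186044416 → NEW=0, ERR=1801021496126097/17592186044416
(4,4): OLD=28479623079004791/281474976710656 → NEW=0, ERR=28479623079004791/281474976710656
(5,0): OLD=137595053051475/1099511627776 → NEW=0, ERR=137595053051475/1099511627776
(5,1): OLD=2222832161465145/8796093022208 → NEW=255, ERR=-20171559197895/8796093022208
(5,2): OLD=45139151018286977/281474976710656 → NEW=255, ERR=-26636968042930303/281474976710656
(5,3): OLD=127991654575401487/1125899906842624 → NEW=0, ERR=127991654575401487/1125899906842624
(5,4): OLD=4300973594291756021/18014398509481984 → NEW=255, ERR=-292698025626149899/18014398509481984
(6,0): OLD=28524235534739107/140737488355328 → NEW=255, ERR=-7363823995869533/140737488355328
(6,1): OLD=565064784790458893/4503599627370496 → NEW=0, ERR=565064784790458893/4503599627370496
(6,2): OLD=12141094539321491807/72057594037927936 → NEW=255, ERR=-6233591940350131873/72057594037927936
(6,3): OLD=166846500473841724629/1152921504606846976 → NEW=255, ERR=-127148483200904254251/1152921504606846976
(6,4): OLD=1213396039933983156243/18446744073709551616 → NEW=0, ERR=1213396039933983156243/18446744073709551616
Row 0: #..#.
Row 1: .#.##
Row 2: #.#..
Row 3: .####
Row 4: #....
Row 5: .##.#
Row 6: #.##.

Answer: #..#.
.#.##
#.#..
.####
#....
.##.#
#.##.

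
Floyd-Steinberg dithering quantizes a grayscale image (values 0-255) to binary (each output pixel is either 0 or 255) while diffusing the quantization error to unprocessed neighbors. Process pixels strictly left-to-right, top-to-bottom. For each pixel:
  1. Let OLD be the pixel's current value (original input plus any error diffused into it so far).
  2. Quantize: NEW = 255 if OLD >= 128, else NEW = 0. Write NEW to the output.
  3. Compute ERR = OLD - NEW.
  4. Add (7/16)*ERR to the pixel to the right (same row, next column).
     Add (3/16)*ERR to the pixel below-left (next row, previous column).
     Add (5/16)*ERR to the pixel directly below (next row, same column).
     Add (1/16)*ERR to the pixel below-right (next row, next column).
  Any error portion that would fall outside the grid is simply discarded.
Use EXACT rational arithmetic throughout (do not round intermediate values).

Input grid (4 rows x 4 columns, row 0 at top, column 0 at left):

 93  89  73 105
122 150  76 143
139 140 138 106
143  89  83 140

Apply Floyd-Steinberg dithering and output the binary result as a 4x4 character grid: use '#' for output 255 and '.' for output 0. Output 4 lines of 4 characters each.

Answer: .#..
.#.#
#.#.
#..#

Derivation:
(0,0): OLD=93 → NEW=0, ERR=93
(0,1): OLD=2075/16 → NEW=255, ERR=-2005/16
(0,2): OLD=4653/256 → NEW=0, ERR=4653/256
(0,3): OLD=462651/4096 → NEW=0, ERR=462651/4096
(1,0): OLD=32657/256 → NEW=0, ERR=32657/256
(1,1): OLD=360183/2048 → NEW=255, ERR=-162057/2048
(1,2): OLD=3958851/65536 → NEW=0, ERR=3958851/65536
(1,3): OLD=215861573/1048576 → NEW=255, ERR=-51525307/1048576
(2,0): OLD=5374861/32768 → NEW=255, ERR=-2980979/32768
(2,1): OLD=99374559/1048576 → NEW=0, ERR=99374559/1048576
(2,2): OLD=386254587/2097152 → NEW=255, ERR=-148519173/2097152
(2,3): OLD=2128565743/33554432 → NEW=0, ERR=2128565743/33554432
(3,0): OLD=2220308925/16777216 → NEW=255, ERR=-2057881155/16777216
(3,1): OLD=12344830819/268435456 → NEW=0, ERR=12344830819/268435456
(3,2): OLD=424369295517/4294967296 → NEW=0, ERR=424369295517/4294967296
(3,3): OLD=13649426620875/68719476736 → NEW=255, ERR=-3874039946805/68719476736
Row 0: .#..
Row 1: .#.#
Row 2: #.#.
Row 3: #..#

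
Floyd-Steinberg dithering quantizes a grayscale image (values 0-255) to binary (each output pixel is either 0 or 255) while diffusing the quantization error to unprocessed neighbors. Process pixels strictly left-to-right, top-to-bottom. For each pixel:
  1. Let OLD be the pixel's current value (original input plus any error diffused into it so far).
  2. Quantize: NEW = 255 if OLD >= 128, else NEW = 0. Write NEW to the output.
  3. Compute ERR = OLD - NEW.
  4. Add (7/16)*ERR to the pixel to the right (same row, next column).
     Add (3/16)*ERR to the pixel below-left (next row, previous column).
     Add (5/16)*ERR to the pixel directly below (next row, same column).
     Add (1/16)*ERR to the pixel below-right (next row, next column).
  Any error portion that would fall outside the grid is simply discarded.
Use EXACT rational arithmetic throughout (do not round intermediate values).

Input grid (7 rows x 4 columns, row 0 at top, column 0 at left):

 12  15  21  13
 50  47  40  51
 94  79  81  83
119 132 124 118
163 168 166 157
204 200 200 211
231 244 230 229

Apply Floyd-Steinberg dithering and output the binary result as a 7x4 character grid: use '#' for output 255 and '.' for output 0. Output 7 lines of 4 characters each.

(0,0): OLD=12 → NEW=0, ERR=12
(0,1): OLD=81/4 → NEW=0, ERR=81/4
(0,2): OLD=1911/64 → NEW=0, ERR=1911/64
(0,3): OLD=26689/1024 → NEW=0, ERR=26689/1024
(1,0): OLD=3683/64 → NEW=0, ERR=3683/64
(1,1): OLD=43445/512 → NEW=0, ERR=43445/512
(1,2): OLD=1517273/16384 → NEW=0, ERR=1517273/16384
(1,3): OLD=26614591/262144 → NEW=0, ERR=26614591/262144
(2,0): OLD=1047703/8192 → NEW=0, ERR=1047703/8192
(2,1): OLD=47823085/262144 → NEW=255, ERR=-19023635/262144
(2,2): OLD=53755329/524288 → NEW=0, ERR=53755329/524288
(2,3): OLD=1387240413/8388608 → NEW=255, ERR=-751854627/8388608
(3,0): OLD=609683751/4194304 → NEW=255, ERR=-459863769/4194304
(3,1): OLD=5943984697/67108864 → NEW=0, ERR=5943984697/67108864
(3,2): OLD=186240728007/1073741824 → NEW=255, ERR=-87563437113/1073741824
(3,3): OLD=1043184456433/17179869184 → NEW=0, ERR=1043184456433/17179869184
(4,0): OLD=156062769883/1073741824 → NEW=255, ERR=-117741395237/1073741824
(4,1): OLD=1078565797905/8589934592 → NEW=0, ERR=1078565797905/8589934592
(4,2): OLD=58375792206065/274877906944 → NEW=255, ERR=-11718074064655/274877906944
(4,3): OLD=669505300404455/4398046511104 → NEW=255, ERR=-451996559927065/4398046511104
(5,0): OLD=26563588092523/137438953472 → NEW=255, ERR=-8483345042837/137438953472
(5,1): OLD=868116979911245/4398046511104 → NEW=255, ERR=-253384880420275/4398046511104
(5,2): OLD=329963898630145/2199023255552 → NEW=255, ERR=-230787031535615/2199023255552
(5,3): OLD=9169314595318689/70368744177664 → NEW=255, ERR=-8774715169985631/70368744177664
(6,0): OLD=14137690056925639/70368744177664 → NEW=255, ERR=-3806339708378681/70368744177664
(6,1): OLD=201305381187975905/1125899906842624 → NEW=255, ERR=-85799095056893215/1125899906842624
(6,2): OLD=2465850333504528727/18014398509481984 → NEW=255, ERR=-2127821286413377193/18014398509481984
(6,3): OLD=37987764353926983265/288230376151711744 → NEW=255, ERR=-35510981564759511455/288230376151711744
Row 0: ....
Row 1: ....
Row 2: .#.#
Row 3: #.#.
Row 4: #.##
Row 5: ####
Row 6: ####

Answer: ....
....
.#.#
#.#.
#.##
####
####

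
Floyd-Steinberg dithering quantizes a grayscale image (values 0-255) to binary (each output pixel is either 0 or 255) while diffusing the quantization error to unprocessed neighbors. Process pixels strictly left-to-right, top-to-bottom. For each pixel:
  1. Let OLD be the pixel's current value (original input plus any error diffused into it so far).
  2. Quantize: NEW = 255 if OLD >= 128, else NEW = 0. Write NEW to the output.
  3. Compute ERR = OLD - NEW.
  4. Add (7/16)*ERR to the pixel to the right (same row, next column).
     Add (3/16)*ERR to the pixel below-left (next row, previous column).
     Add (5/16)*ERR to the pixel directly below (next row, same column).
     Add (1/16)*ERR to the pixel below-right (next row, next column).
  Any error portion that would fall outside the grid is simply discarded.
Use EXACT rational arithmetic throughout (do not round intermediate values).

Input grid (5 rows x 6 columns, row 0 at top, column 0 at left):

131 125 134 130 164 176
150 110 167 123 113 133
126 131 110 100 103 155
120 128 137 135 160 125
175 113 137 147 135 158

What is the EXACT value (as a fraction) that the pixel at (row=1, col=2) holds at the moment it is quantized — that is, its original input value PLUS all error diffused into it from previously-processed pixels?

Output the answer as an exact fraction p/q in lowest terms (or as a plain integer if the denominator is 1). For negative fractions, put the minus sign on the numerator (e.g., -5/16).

Answer: 1958899/16384

Derivation:
(0,0): OLD=131 → NEW=255, ERR=-124
(0,1): OLD=283/4 → NEW=0, ERR=283/4
(0,2): OLD=10557/64 → NEW=255, ERR=-5763/64
(0,3): OLD=92779/1024 → NEW=0, ERR=92779/1024
(0,4): OLD=3336429/16384 → NEW=255, ERR=-841491/16384
(0,5): OLD=40246907/262144 → NEW=255, ERR=-26599813/262144
(1,0): OLD=7969/64 → NEW=0, ERR=7969/64
(1,1): OLD=82919/512 → NEW=255, ERR=-47641/512
(1,2): OLD=1958899/16384 → NEW=0, ERR=1958899/16384
Target (1,2): original=167, with diffused error = 1958899/16384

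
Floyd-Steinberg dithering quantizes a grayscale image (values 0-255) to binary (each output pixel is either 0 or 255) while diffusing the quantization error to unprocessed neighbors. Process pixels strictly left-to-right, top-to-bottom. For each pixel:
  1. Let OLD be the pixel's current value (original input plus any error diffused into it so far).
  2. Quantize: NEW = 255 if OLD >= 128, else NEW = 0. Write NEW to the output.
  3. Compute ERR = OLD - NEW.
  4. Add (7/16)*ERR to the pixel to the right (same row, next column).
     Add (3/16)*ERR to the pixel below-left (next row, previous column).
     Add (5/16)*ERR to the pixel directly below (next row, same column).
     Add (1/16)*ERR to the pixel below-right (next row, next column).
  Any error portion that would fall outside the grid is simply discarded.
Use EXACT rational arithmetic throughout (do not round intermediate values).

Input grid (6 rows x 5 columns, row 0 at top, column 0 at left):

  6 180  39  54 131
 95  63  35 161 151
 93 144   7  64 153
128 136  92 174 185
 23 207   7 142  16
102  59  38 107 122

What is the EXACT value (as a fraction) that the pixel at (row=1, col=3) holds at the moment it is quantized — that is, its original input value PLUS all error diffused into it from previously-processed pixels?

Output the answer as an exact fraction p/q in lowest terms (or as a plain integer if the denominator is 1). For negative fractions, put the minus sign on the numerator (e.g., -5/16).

Answer: 25539297/131072

Derivation:
(0,0): OLD=6 → NEW=0, ERR=6
(0,1): OLD=1461/8 → NEW=255, ERR=-579/8
(0,2): OLD=939/128 → NEW=0, ERR=939/128
(0,3): OLD=117165/2048 → NEW=0, ERR=117165/2048
(0,4): OLD=5112763/32768 → NEW=255, ERR=-3243077/32768
(1,0): OLD=10663/128 → NEW=0, ERR=10663/128
(1,1): OLD=80465/1024 → NEW=0, ERR=80465/1024
(1,2): OLD=2551781/32768 → NEW=0, ERR=2551781/32768
(1,3): OLD=25539297/131072 → NEW=255, ERR=-7884063/131072
Target (1,3): original=161, with diffused error = 25539297/131072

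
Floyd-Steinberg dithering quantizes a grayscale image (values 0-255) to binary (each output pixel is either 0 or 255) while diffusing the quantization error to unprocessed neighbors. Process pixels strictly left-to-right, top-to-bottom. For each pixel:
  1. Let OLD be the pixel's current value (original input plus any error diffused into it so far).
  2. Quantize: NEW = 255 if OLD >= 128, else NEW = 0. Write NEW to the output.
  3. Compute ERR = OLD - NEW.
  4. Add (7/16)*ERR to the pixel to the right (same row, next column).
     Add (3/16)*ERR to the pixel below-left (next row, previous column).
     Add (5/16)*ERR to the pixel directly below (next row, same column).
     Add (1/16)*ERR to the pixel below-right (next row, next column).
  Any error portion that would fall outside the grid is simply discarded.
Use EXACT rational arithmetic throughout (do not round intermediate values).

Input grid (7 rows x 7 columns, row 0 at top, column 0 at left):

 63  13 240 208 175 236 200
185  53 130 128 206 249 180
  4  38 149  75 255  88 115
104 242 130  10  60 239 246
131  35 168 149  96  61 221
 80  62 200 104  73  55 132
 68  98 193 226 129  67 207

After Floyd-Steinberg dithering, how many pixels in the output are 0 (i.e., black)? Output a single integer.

Answer: 23

Derivation:
(0,0): OLD=63 → NEW=0, ERR=63
(0,1): OLD=649/16 → NEW=0, ERR=649/16
(0,2): OLD=65983/256 → NEW=255, ERR=703/256
(0,3): OLD=856889/4096 → NEW=255, ERR=-187591/4096
(0,4): OLD=10155663/65536 → NEW=255, ERR=-6556017/65536
(0,5): OLD=201571817/1048576 → NEW=255, ERR=-65815063/1048576
(0,6): OLD=2894737759/16777216 → NEW=255, ERR=-1383452321/16777216
(1,0): OLD=54347/256 → NEW=255, ERR=-10933/256
(1,1): OLD=105357/2048 → NEW=0, ERR=105357/2048
(1,2): OLD=9654289/65536 → NEW=255, ERR=-7057391/65536
(1,3): OLD=12580157/262144 → NEW=0, ERR=12580157/262144
(1,4): OLD=3038401047/16777216 → NEW=255, ERR=-1239789033/16777216
(1,5): OLD=23534001479/134217728 → NEW=255, ERR=-10691519161/134217728
(1,6): OLD=247944001609/2147483648 → NEW=0, ERR=247944001609/2147483648
(2,0): OLD=9823/32768 → NEW=0, ERR=9823/32768
(2,1): OLD=32869509/1048576 → NEW=0, ERR=32869509/1048576
(2,2): OLD=2370205135/16777216 → NEW=255, ERR=-1907984945/16777216
(2,3): OLD=2638177815/134217728 → NEW=0, ERR=2638177815/134217728
(2,4): OLD=245425248263/1073741824 → NEW=255, ERR=-28378916857/1073741824
(2,5): OLD=2356169616109/34359738368 → NEW=0, ERR=2356169616109/34359738368
(2,6): OLD=96813597133387/549755813888 → NEW=255, ERR=-43374135408053/549755813888
(3,0): OLD=1845010671/16777216 → NEW=0, ERR=1845010671/16777216
(3,1): OLD=37393545155/134217728 → NEW=255, ERR=3168024515/134217728
(3,2): OLD=118575739321/1073741824 → NEW=0, ERR=118575739321/1073741824
(3,3): OLD=225027048159/4294967296 → NEW=0, ERR=225027048159/4294967296
(3,4): OLD=48790119202031/549755813888 → NEW=0, ERR=48790119202031/549755813888
(3,5): OLD=1243819112177853/4398046511104 → NEW=255, ERR=122317251846333/4398046511104
(3,6): OLD=16733556125169507/70368744177664 → NEW=255, ERR=-1210473640134813/70368744177664
(4,0): OLD=364624858273/2147483648 → NEW=255, ERR=-182983471967/2147483648
(4,1): OLD=1122764302125/34359738368 → NEW=0, ERR=1122764302125/34359738368
(4,2): OLD=125402108571075/549755813888 → NEW=255, ERR=-14785623970365/549755813888
(4,3): OLD=779108469738321/4398046511104 → NEW=255, ERR=-342393390593199/4398046511104
(4,4): OLD=3453814963919203/35184372088832 → NEW=0, ERR=3453814963919203/35184372088832
(4,5): OLD=129432398297431075/1125899906842624 → NEW=0, ERR=129432398297431075/1125899906842624
(4,6): OLD=4821684183939412197/18014398509481984 → NEW=255, ERR=228012564021506277/18014398509481984
(5,0): OLD=32710080260055/549755813888 → NEW=0, ERR=32710080260055/549755813888
(5,1): OLD=386474416316317/4398046511104 → NEW=0, ERR=386474416316317/4398046511104
(5,2): OLD=7652089224912411/35184372088832 → NEW=255, ERR=-1319925657739749/35184372088832
(5,3): OLD=22513372442782247/281474976710656 → NEW=0, ERR=22513372442782247/281474976710656
(5,4): OLD=2798680400717594509/18014398509481984 → NEW=255, ERR=-1794991219200311411/18014398509481984
(5,5): OLD=8047357485663801405/144115188075855872 → NEW=0, ERR=8047357485663801405/144115188075855872
(5,6): OLD=386390629158785640179/2305843009213693952 → NEW=255, ERR=-201599338190706317581/2305843009213693952
(6,0): OLD=7252901063432303/70368744177664 → NEW=0, ERR=7252901063432303/70368744177664
(6,1): OLD=188293787946757179/1125899906842624 → NEW=255, ERR=-98810688298111941/1125899906842624
(6,2): OLD=2943013908895243601/18014398509481984 → NEW=255, ERR=-1650657711022662319/18014398509481984
(6,3): OLD=27364482310227425615/144115188075855872 → NEW=255, ERR=-9384890649115821745/144115188075855872
(6,4): OLD=24453598003054903229/288230376151711744 → NEW=0, ERR=24453598003054903229/288230376151711744
(6,5): OLD=3650496902271499796417/36893488147419103232 → NEW=0, ERR=3650496902271499796417/36893488147419103232
(6,6): OLD=133676887521225996232503/590295810358705651712 → NEW=255, ERR=-16848544120243944954057/590295810358705651712
Output grid:
  Row 0: ..#####  (2 black, running=2)
  Row 1: #.#.##.  (3 black, running=5)
  Row 2: ..#.#.#  (4 black, running=9)
  Row 3: .#...##  (4 black, running=13)
  Row 4: #.##..#  (3 black, running=16)
  Row 5: ..#.#.#  (4 black, running=20)
  Row 6: .###..#  (3 black, running=23)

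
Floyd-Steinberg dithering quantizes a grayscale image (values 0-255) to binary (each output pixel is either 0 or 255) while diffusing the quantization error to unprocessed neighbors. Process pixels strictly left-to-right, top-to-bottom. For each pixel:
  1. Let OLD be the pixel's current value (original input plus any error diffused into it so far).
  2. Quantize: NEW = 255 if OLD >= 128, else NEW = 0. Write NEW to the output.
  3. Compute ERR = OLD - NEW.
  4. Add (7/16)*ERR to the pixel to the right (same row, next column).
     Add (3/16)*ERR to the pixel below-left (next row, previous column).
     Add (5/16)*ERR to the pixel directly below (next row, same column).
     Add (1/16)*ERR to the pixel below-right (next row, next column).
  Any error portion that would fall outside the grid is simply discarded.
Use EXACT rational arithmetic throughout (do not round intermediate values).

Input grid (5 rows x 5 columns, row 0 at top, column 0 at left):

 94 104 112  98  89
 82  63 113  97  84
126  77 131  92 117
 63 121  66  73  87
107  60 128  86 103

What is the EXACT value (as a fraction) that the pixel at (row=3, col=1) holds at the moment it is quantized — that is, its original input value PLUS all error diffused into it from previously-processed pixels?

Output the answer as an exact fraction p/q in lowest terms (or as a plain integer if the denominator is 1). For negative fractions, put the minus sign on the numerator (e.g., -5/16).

(0,0): OLD=94 → NEW=0, ERR=94
(0,1): OLD=1161/8 → NEW=255, ERR=-879/8
(0,2): OLD=8183/128 → NEW=0, ERR=8183/128
(0,3): OLD=257985/2048 → NEW=0, ERR=257985/2048
(0,4): OLD=4722247/32768 → NEW=255, ERR=-3633593/32768
(1,0): OLD=11619/128 → NEW=0, ERR=11619/128
(1,1): OLD=88309/1024 → NEW=0, ERR=88309/1024
(1,2): OLD=6142681/32768 → NEW=255, ERR=-2213159/32768
(1,3): OLD=11799173/131072 → NEW=0, ERR=11799173/131072
(1,4): OLD=202594159/2097152 → NEW=0, ERR=202594159/2097152
(2,0): OLD=2794071/16384 → NEW=255, ERR=-1383849/16384
(2,1): OLD=31460717/524288 → NEW=0, ERR=31460717/524288
(2,2): OLD=1328884231/8388608 → NEW=255, ERR=-810210809/8388608
(2,3): OLD=12316851877/134217728 → NEW=0, ERR=12316851877/134217728
(2,4): OLD=414386033987/2147483648 → NEW=255, ERR=-133222296253/2147483648
(3,0): OLD=401448615/8388608 → NEW=0, ERR=401448615/8388608
(3,1): OLD=9214089819/67108864 → NEW=255, ERR=-7898670501/67108864
Target (3,1): original=121, with diffused error = 9214089819/67108864

Answer: 9214089819/67108864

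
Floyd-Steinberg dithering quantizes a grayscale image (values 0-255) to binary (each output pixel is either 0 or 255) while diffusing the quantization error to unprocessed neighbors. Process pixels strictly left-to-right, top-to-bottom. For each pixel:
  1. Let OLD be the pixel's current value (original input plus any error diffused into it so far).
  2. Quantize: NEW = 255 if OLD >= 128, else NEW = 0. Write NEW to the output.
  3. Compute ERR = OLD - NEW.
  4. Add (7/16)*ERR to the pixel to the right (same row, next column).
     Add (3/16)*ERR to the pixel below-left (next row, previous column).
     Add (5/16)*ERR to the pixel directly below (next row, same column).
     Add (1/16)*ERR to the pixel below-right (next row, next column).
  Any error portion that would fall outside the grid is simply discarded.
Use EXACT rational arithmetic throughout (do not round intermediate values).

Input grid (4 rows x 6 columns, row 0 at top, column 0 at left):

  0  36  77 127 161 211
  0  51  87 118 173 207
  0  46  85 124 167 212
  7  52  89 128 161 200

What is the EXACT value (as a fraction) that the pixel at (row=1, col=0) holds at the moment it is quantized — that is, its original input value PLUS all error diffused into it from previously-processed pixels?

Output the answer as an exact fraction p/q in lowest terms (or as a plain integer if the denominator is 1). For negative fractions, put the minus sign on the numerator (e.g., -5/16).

(0,0): OLD=0 → NEW=0, ERR=0
(0,1): OLD=36 → NEW=0, ERR=36
(0,2): OLD=371/4 → NEW=0, ERR=371/4
(0,3): OLD=10725/64 → NEW=255, ERR=-5595/64
(0,4): OLD=125699/1024 → NEW=0, ERR=125699/1024
(0,5): OLD=4336917/16384 → NEW=255, ERR=158997/16384
(1,0): OLD=27/4 → NEW=0, ERR=27/4
Target (1,0): original=0, with diffused error = 27/4

Answer: 27/4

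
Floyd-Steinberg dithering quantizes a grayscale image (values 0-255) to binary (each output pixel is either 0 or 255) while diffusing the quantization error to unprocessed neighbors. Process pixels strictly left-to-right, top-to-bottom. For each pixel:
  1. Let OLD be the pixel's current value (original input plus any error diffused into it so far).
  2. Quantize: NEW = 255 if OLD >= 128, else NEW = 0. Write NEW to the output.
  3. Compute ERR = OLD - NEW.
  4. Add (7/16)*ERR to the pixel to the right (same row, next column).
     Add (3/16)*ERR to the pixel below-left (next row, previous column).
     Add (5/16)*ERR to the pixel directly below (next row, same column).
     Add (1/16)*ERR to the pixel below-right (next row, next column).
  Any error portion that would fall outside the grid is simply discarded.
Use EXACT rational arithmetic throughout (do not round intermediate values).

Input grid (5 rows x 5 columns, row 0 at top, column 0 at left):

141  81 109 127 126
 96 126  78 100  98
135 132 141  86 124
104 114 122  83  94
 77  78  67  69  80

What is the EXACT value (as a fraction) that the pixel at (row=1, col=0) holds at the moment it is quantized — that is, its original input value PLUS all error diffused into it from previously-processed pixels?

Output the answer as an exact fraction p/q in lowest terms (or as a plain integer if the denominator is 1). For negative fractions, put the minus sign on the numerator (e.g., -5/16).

(0,0): OLD=141 → NEW=255, ERR=-114
(0,1): OLD=249/8 → NEW=0, ERR=249/8
(0,2): OLD=15695/128 → NEW=0, ERR=15695/128
(0,3): OLD=369961/2048 → NEW=255, ERR=-152279/2048
(0,4): OLD=3062815/32768 → NEW=0, ERR=3062815/32768
(1,0): OLD=8475/128 → NEW=0, ERR=8475/128
Target (1,0): original=96, with diffused error = 8475/128

Answer: 8475/128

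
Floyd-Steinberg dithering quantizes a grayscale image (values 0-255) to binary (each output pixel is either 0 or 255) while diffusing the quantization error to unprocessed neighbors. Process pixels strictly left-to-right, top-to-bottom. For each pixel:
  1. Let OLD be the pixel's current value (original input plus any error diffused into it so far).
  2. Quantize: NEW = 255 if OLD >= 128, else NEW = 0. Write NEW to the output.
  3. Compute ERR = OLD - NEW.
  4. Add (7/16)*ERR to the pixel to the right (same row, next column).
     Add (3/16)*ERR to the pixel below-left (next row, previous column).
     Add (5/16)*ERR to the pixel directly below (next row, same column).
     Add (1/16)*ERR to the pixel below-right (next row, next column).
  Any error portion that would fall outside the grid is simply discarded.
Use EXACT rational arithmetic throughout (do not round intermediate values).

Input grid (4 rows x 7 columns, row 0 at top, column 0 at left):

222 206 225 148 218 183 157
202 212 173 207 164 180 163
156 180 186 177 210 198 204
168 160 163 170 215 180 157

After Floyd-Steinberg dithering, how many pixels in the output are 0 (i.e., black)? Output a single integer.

Answer: 7

Derivation:
(0,0): OLD=222 → NEW=255, ERR=-33
(0,1): OLD=3065/16 → NEW=255, ERR=-1015/16
(0,2): OLD=50495/256 → NEW=255, ERR=-14785/256
(0,3): OLD=502713/4096 → NEW=0, ERR=502713/4096
(0,4): OLD=17805839/65536 → NEW=255, ERR=1094159/65536
(0,5): OLD=199548521/1048576 → NEW=255, ERR=-67838359/1048576
(0,6): OLD=2159154399/16777216 → NEW=255, ERR=-2119035681/16777216
(1,0): OLD=46027/256 → NEW=255, ERR=-19253/256
(1,1): OLD=299789/2048 → NEW=255, ERR=-222451/2048
(1,2): OLD=8288913/65536 → NEW=0, ERR=8288913/65536
(1,3): OLD=78698045/262144 → NEW=255, ERR=11851325/262144
(1,4): OLD=3096012695/16777216 → NEW=255, ERR=-1182177385/16777216
(1,5): OLD=14269534663/134217728 → NEW=0, ERR=14269534663/134217728
(1,6): OLD=356481840073/2147483648 → NEW=255, ERR=-191126490167/2147483648
(2,0): OLD=3674335/32768 → NEW=0, ERR=3674335/32768
(2,1): OLD=224530181/1048576 → NEW=255, ERR=-42856699/1048576
(2,2): OLD=3511999311/16777216 → NEW=255, ERR=-766190769/16777216
(2,3): OLD=22258796951/134217728 → NEW=255, ERR=-11966723689/134217728
(2,4): OLD=184396943623/1073741824 → NEW=255, ERR=-89407221497/1073741824
(2,5): OLD=5968391693165/34359738368 → NEW=255, ERR=-2793341590675/34359738368
(2,6): OLD=80959676558795/549755813888 → NEW=255, ERR=-59228055982645/549755813888
(3,0): OLD=3277895791/16777216 → NEW=255, ERR=-1000294289/16777216
(3,1): OLD=16050882115/134217728 → NEW=0, ERR=16050882115/134217728
(3,2): OLD=195181275065/1073741824 → NEW=255, ERR=-78622890055/1073741824
(3,3): OLD=393572677407/4294967296 → NEW=0, ERR=393572677407/4294967296
(3,4): OLD=114488908444783/549755813888 → NEW=255, ERR=-25698824096657/549755813888
(3,5): OLD=478238491356221/4398046511104 → NEW=0, ERR=478238491356221/4398046511104
(3,6): OLD=11668892312474595/70368744177664 → NEW=255, ERR=-6275137452829725/70368744177664
Output grid:
  Row 0: ###.###  (1 black, running=1)
  Row 1: ##.##.#  (2 black, running=3)
  Row 2: .######  (1 black, running=4)
  Row 3: #.#.#.#  (3 black, running=7)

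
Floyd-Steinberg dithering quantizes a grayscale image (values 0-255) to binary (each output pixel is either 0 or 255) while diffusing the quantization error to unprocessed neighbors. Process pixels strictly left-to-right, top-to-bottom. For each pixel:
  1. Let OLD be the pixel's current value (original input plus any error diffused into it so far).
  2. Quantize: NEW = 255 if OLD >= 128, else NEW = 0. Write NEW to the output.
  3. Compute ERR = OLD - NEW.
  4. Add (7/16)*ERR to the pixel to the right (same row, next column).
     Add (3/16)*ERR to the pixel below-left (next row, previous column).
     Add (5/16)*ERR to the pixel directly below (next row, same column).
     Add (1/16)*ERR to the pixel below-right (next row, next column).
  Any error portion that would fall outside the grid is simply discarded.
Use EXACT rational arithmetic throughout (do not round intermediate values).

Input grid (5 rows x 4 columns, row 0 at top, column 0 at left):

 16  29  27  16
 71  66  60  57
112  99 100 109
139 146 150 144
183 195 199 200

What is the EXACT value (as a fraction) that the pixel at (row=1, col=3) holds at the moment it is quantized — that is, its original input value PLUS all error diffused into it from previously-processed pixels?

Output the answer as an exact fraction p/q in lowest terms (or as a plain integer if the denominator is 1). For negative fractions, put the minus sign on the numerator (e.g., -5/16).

Answer: 300175/16384

Derivation:
(0,0): OLD=16 → NEW=0, ERR=16
(0,1): OLD=36 → NEW=0, ERR=36
(0,2): OLD=171/4 → NEW=0, ERR=171/4
(0,3): OLD=2221/64 → NEW=0, ERR=2221/64
(1,0): OLD=331/4 → NEW=0, ERR=331/4
(1,1): OLD=3919/32 → NEW=0, ERR=3919/32
(1,2): OLD=138953/1024 → NEW=255, ERR=-122167/1024
(1,3): OLD=300175/16384 → NEW=0, ERR=300175/16384
Target (1,3): original=57, with diffused error = 300175/16384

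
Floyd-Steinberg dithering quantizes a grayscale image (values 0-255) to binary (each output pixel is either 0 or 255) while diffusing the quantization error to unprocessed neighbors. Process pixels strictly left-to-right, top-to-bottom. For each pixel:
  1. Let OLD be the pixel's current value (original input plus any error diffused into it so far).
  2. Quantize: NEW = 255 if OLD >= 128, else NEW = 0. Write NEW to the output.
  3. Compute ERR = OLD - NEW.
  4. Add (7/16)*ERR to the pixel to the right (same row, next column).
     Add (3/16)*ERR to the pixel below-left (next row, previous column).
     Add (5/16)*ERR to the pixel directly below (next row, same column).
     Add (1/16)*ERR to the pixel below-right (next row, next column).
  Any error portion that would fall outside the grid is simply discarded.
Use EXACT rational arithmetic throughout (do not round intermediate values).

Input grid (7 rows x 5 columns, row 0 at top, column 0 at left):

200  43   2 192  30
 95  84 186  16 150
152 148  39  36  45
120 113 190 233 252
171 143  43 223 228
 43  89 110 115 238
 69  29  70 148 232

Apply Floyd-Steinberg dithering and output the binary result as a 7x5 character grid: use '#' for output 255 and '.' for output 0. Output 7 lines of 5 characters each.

Answer: #..#.
..#.#
##...
..###
##.##
...##
..#.#

Derivation:
(0,0): OLD=200 → NEW=255, ERR=-55
(0,1): OLD=303/16 → NEW=0, ERR=303/16
(0,2): OLD=2633/256 → NEW=0, ERR=2633/256
(0,3): OLD=804863/4096 → NEW=255, ERR=-239617/4096
(0,4): OLD=288761/65536 → NEW=0, ERR=288761/65536
(1,0): OLD=20829/256 → NEW=0, ERR=20829/256
(1,1): OLD=253963/2048 → NEW=0, ERR=253963/2048
(1,2): OLD=15314535/65536 → NEW=255, ERR=-1397145/65536
(1,3): OLD=-2657957/262144 → NEW=0, ERR=-2657957/262144
(1,4): OLD=600979633/4194304 → NEW=255, ERR=-468567887/4194304
(2,0): OLD=6575785/32768 → NEW=255, ERR=-1780055/32768
(2,1): OLD=172043347/1048576 → NEW=255, ERR=-95343533/1048576
(2,2): OLD=-26731335/16777216 → NEW=0, ERR=-26731335/16777216
(2,3): OLD=2645527067/268435456 → NEW=0, ERR=2645527067/268435456
(2,4): OLD=59128745981/4294967296 → NEW=0, ERR=59128745981/4294967296
(3,0): OLD=1442426521/16777216 → NEW=0, ERR=1442426521/16777216
(3,1): OLD=15905563685/134217728 → NEW=0, ERR=15905563685/134217728
(3,2): OLD=1020111807783/4294967296 → NEW=255, ERR=-75104852697/4294967296
(3,3): OLD=1983511161519/8589934592 → NEW=255, ERR=-206922159441/8589934592
(3,4): OLD=33862105484811/137438953472 → NEW=255, ERR=-1184827650549/137438953472
(4,0): OLD=472633455703/2147483648 → NEW=255, ERR=-74974874537/2147483648
(4,1): OLD=11466073750615/68719476736 → NEW=255, ERR=-6057392817065/68719476736
(4,2): OLD=2046378839289/1099511627776 → NEW=0, ERR=2046378839289/1099511627776
(4,3): OLD=3757289251833943/17592186044416 → NEW=255, ERR=-728718189492137/17592186044416
(4,4): OLD=57893201084698081/281474976710656 → NEW=255, ERR=-13882917976519199/281474976710656
(5,0): OLD=17110841617253/1099511627776 → NEW=0, ERR=17110841617253/1099511627776
(5,1): OLD=584320512331759/8796093022208 → NEW=0, ERR=584320512331759/8796093022208
(5,2): OLD=35569597788314855/281474976710656 → NEW=0, ERR=35569597788314855/281474976710656
(5,3): OLD=166869701389935113/1125899906842624 → NEW=255, ERR=-120234774854934007/1125899906842624
(5,4): OLD=3121487097614293395/18014398509481984 → NEW=255, ERR=-1472184522303612525/18014398509481984
(6,0): OLD=12148281898203029/140737488355328 → NEW=0, ERR=12148281898203029/140737488355328
(6,1): OLD=505260786560629563/4503599627370496 → NEW=0, ERR=505260786560629563/4503599627370496
(6,2): OLD=10282779715699203385/72057594037927936 → NEW=255, ERR=-8091906763972420295/72057594037927936
(6,3): OLD=66953510146592780723/1152921504606846976 → NEW=0, ERR=66953510146592780723/1152921504606846976
(6,4): OLD=4154099739538157008805/18446744073709551616 → NEW=255, ERR=-549819999257778653275/18446744073709551616
Row 0: #..#.
Row 1: ..#.#
Row 2: ##...
Row 3: ..###
Row 4: ##.##
Row 5: ...##
Row 6: ..#.#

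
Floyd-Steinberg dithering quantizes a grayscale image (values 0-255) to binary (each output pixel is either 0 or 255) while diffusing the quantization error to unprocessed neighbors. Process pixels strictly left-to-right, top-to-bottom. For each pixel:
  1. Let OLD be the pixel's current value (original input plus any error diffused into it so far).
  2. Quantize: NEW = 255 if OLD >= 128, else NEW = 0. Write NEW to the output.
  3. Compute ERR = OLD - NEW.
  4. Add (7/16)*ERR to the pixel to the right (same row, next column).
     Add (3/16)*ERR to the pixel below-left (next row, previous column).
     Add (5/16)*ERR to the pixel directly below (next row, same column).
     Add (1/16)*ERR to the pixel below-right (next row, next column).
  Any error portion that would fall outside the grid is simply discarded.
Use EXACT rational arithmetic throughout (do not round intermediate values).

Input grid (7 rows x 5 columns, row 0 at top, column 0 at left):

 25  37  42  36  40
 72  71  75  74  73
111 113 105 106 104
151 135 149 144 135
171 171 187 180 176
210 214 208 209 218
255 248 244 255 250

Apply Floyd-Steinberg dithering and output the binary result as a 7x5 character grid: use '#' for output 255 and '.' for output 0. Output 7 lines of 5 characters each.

(0,0): OLD=25 → NEW=0, ERR=25
(0,1): OLD=767/16 → NEW=0, ERR=767/16
(0,2): OLD=16121/256 → NEW=0, ERR=16121/256
(0,3): OLD=260303/4096 → NEW=0, ERR=260303/4096
(0,4): OLD=4443561/65536 → NEW=0, ERR=4443561/65536
(1,0): OLD=22733/256 → NEW=0, ERR=22733/256
(1,1): OLD=283035/2048 → NEW=255, ERR=-239205/2048
(1,2): OLD=3833271/65536 → NEW=0, ERR=3833271/65536
(1,3): OLD=35677355/262144 → NEW=255, ERR=-31169365/262144
(1,4): OLD=193529249/4194304 → NEW=0, ERR=193529249/4194304
(2,0): OLD=3828953/32768 → NEW=0, ERR=3828953/32768
(2,1): OLD=151141091/1048576 → NEW=255, ERR=-116245789/1048576
(2,2): OLD=758043497/16777216 → NEW=0, ERR=758043497/16777216
(2,3): OLD=27089934379/268435456 → NEW=0, ERR=27089934379/268435456
(2,4): OLD=666318069357/4294967296 → NEW=255, ERR=-428898591123/4294967296
(3,0): OLD=2797254729/16777216 → NEW=255, ERR=-1480935351/16777216
(3,1): OLD=10403565205/134217728 → NEW=0, ERR=10403565205/134217728
(3,2): OLD=897754400887/4294967296 → NEW=255, ERR=-197462259593/4294967296
(3,3): OLD=1198490868127/8589934592 → NEW=255, ERR=-991942452833/8589934592
(3,4): OLD=8188553537787/137438953472 → NEW=0, ERR=8188553537787/137438953472
(4,0): OLD=339192985383/2147483648 → NEW=255, ERR=-208415344857/2147483648
(4,1): OLD=9526279898023/68719476736 → NEW=255, ERR=-7997186669657/68719476736
(4,2): OLD=115351393456041/1099511627776 → NEW=0, ERR=115351393456041/1099511627776
(4,3): OLD=3485185018825127/17592186044416 → NEW=255, ERR=-1000822422500953/17592186044416
(4,4): OLD=45743015064350481/281474976710656 → NEW=255, ERR=-26033103996866799/281474976710656
(5,0): OLD=173559426646869/1099511627776 → NEW=255, ERR=-106816038436011/1099511627776
(5,1): OLD=1308293067340863/8796093022208 → NEW=255, ERR=-934710653322177/8796093022208
(5,2): OLD=49639210430854199/281474976710656 → NEW=255, ERR=-22136908630363081/281474976710656
(5,3): OLD=164414703160490489/1125899906842624 → NEW=255, ERR=-122689773084378631/1125899906842624
(5,4): OLD=2483595748499025123/18014398509481984 → NEW=255, ERR=-2110075871418880797/18014398509481984
(6,0): OLD=28811286033201669/140737488355328 → NEW=255, ERR=-7076773497406971/140737488355328
(6,1): OLD=774508542361929035/4503599627370496 → NEW=255, ERR=-373909362617547445/4503599627370496
(6,2): OLD=11242885584989039593/72057594037927936 → NEW=255, ERR=-7131800894682584087/72057594037927936
(6,3): OLD=173823690958567210051/1152921504606846976 → NEW=255, ERR=-120171292716178768829/1152921504606846976
(6,4): OLD=2969628362921690949013/18446744073709551616 → NEW=255, ERR=-1734291375874244713067/18446744073709551616
Row 0: .....
Row 1: .#.#.
Row 2: .#..#
Row 3: #.##.
Row 4: ##.##
Row 5: #####
Row 6: #####

Answer: .....
.#.#.
.#..#
#.##.
##.##
#####
#####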